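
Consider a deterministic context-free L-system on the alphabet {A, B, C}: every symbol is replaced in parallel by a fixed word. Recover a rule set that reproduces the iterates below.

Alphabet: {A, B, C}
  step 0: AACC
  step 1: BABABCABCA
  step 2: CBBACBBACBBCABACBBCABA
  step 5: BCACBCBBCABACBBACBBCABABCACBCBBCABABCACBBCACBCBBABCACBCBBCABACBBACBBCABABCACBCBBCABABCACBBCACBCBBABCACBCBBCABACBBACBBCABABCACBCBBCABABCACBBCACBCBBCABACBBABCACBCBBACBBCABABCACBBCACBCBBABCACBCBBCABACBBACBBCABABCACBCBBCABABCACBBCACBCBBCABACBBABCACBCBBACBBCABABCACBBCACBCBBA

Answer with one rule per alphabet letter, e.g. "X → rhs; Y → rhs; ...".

  step 1 ⇒ step 2: BABABCABCA ⇒ CB·BA·CB·BA·CB·BCA·BA·CB·BCA·BA
    A ↦ BA
    B ↦ CB
    C ↦ BCA

A->BA, B->CB, C->BCA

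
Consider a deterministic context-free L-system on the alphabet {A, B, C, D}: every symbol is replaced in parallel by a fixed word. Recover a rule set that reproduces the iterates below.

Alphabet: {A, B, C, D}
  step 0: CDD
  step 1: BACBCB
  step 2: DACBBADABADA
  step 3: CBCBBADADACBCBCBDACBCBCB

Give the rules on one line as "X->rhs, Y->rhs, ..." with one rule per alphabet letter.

A->CB, B->DA, C->BA, D->CB

  step 2 ⇒ step 3: DACBBADABADA ⇒ CB·CB·BA·DA·DA·CB·CB·CB·DA·CB·CB·CB
    A ↦ CB
    B ↦ DA
    C ↦ BA
    D ↦ CB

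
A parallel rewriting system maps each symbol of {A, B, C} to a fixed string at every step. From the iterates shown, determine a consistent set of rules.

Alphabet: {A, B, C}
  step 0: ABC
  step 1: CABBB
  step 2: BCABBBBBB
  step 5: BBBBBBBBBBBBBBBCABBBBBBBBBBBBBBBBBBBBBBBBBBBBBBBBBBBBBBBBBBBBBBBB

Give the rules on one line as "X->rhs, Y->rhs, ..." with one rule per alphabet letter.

A->CA, B->BB, C->B

  step 1 ⇒ step 2: CABBB ⇒ B·CA·BB·BB·BB
    A ↦ CA
    B ↦ BB
    C ↦ B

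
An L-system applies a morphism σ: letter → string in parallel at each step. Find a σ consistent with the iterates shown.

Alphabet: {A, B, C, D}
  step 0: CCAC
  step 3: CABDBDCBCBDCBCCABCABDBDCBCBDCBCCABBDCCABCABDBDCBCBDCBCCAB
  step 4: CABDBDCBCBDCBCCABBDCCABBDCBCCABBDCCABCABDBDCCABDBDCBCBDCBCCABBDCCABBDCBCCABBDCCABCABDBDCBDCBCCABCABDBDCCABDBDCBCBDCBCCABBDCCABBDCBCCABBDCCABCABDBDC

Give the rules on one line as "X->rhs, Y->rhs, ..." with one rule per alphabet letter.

  step 3 ⇒ step 4: CABDBDCBCBDCBCCABCABDBDCBCBDCBCCABBDCCABCABDBDCBCBDCBCCAB ⇒ CAB·D·BDC·BC·BDC·BC·CAB·BDC·CAB·BDC·BC·CAB·BDC·CAB·CAB·D·BDC·CAB·D·BDC·BC·BDC·BC·CAB·BDC·CAB·BDC·BC·CAB·BDC·CAB·CAB·D·BDC·BDC·BC·CAB·CAB·D·BDC·CAB·D·BDC·BC·BDC·BC·CAB·BDC·CAB·BDC·BC·CAB·BDC·CAB·CAB·D·BDC
    A ↦ D
    B ↦ BDC
    C ↦ CAB
    D ↦ BC

A->D, B->BDC, C->CAB, D->BC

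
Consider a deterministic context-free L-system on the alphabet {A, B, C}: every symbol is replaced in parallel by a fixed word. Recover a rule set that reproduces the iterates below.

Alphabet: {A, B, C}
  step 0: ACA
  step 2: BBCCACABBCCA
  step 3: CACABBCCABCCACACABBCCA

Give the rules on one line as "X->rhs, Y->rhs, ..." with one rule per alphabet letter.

A->CCA, B->CA, C->B

  step 2 ⇒ step 3: BBCCACABBCCA ⇒ CA·CA·B·B·CCA·B·CCA·CA·CA·B·B·CCA
    A ↦ CCA
    B ↦ CA
    C ↦ B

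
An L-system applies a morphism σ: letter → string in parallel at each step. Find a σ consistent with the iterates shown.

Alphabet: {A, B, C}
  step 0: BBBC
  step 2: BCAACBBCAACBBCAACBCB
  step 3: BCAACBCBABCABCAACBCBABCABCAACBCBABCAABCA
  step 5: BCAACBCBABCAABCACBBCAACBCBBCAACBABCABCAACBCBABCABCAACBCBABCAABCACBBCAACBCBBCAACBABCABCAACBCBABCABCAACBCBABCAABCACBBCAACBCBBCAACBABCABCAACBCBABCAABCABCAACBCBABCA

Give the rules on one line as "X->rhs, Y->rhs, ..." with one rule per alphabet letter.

  step 2 ⇒ step 3: BCAACBBCAACBBCAACBCB ⇒ BCA·A·CB·CB·A·BCA·BCA·A·CB·CB·A·BCA·BCA·A·CB·CB·A·BCA·A·BCA
    A ↦ CB
    B ↦ BCA
    C ↦ A

A->CB, B->BCA, C->A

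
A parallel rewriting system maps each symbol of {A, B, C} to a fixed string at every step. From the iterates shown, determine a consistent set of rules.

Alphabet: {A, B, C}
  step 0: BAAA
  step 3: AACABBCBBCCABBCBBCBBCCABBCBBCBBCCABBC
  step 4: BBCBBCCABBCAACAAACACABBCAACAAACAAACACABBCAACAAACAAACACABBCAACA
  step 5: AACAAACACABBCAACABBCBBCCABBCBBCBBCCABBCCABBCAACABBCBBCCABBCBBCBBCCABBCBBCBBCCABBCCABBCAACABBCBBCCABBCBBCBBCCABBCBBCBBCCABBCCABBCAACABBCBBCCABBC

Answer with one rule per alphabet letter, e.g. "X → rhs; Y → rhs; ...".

A->BBC, B->A, C->CA

  step 4 ⇒ step 5: BBCBBCCABBCAACAAACACABBCAACAAACAAACACABBCAACAAACAAACACABBCAACA ⇒ A·A·CA·A·A·CA·CA·BBC·A·A·CA·BBC·BBC·CA·BBC·BBC·BBC·CA·BBC·CA·BBC·A·A·CA·BBC·BBC·CA·BBC·BBC·BBC·CA·BBC·BBC·BBC·CA·BBC·CA·BBC·A·A·CA·BBC·BBC·CA·BBC·BBC·BBC·CA·BBC·BBC·BBC·CA·BBC·CA·BBC·A·A·CA·BBC·BBC·CA·BBC
    A ↦ BBC
    B ↦ A
    C ↦ CA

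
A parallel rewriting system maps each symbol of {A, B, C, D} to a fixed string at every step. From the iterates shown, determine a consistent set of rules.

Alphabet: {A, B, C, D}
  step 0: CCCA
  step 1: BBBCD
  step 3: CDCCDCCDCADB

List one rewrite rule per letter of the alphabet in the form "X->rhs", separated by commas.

  step 0 ⇒ step 1: CCCA ⇒ B·B·B·CD
    A ↦ CD
    C ↦ B
    B ↦ AD  (constrained at step 1)
    D ↦ C  (constrained at step 1)

A->CD, B->AD, C->B, D->C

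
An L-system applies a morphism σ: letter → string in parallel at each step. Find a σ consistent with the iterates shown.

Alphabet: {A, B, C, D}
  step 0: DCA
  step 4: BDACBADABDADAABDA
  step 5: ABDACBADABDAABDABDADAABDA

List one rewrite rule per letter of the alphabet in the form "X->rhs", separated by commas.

  step 4 ⇒ step 5: BDACBADABDADAABDA ⇒ A·B·DA·CB·A·DA·B·DA·A·B·DA·B·DA·DA·A·B·DA
    A ↦ DA
    B ↦ A
    C ↦ CB
    D ↦ B

A->DA, B->A, C->CB, D->B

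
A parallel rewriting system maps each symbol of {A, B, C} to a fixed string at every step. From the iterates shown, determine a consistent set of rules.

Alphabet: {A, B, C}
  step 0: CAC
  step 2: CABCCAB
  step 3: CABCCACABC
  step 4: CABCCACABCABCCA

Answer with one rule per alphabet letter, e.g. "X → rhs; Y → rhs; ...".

  step 3 ⇒ step 4: CABCCACABC ⇒ CA·B·C·CA·CA·B·CA·B·C·CA
    A ↦ B
    B ↦ C
    C ↦ CA

A->B, B->C, C->CA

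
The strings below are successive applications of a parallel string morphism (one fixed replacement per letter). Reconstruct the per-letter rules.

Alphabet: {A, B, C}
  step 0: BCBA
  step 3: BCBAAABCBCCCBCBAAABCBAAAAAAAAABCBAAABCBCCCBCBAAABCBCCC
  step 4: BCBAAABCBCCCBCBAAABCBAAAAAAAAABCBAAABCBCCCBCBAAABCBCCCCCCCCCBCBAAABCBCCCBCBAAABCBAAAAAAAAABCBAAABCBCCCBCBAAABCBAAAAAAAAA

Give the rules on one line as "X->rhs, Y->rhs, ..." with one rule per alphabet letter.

  step 3 ⇒ step 4: BCBAAABCBCCCBCBAAABCBAAAAAAAAABCBAAABCBCCCBCBAAABCBCCC ⇒ BCB·AAA·BCB·C·C·C·BCB·AAA·BCB·AAA·AAA·AAA·BCB·AAA·BCB·C·C·C·BCB·AAA·BCB·C·C·C·C·C·C·C·C·C·BCB·AAA·BCB·C·C·C·BCB·AAA·BCB·AAA·AAA·AAA·BCB·AAA·BCB·C·C·C·BCB·AAA·BCB·AAA·AAA·AAA
    A ↦ C
    B ↦ BCB
    C ↦ AAA

A->C, B->BCB, C->AAA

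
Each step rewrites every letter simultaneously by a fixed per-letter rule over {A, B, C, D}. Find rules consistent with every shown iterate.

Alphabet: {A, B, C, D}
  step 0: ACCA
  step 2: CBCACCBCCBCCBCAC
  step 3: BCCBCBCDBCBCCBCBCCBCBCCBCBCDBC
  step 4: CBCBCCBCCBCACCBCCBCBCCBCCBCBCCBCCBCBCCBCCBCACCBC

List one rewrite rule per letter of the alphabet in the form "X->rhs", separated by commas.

A->BCD, B->C, C->BC, D->AC

  step 3 ⇒ step 4: BCCBCBCDBCBCCBCBCCBCBCCBCBCDBC ⇒ C·BC·BC·C·BC·C·BC·AC·C·BC·C·BC·BC·C·BC·C·BC·BC·C·BC·C·BC·BC·C·BC·C·BC·AC·C·BC
    B ↦ C
    C ↦ BC
    D ↦ AC
  step 2 ⇒ step 3: CBCACCBCCBCCBCAC ⇒ BC·C·BC·BCD·BC·BC·C·BC·BC·C·BC·BC·C·BC·BCD·BC
    A ↦ BCD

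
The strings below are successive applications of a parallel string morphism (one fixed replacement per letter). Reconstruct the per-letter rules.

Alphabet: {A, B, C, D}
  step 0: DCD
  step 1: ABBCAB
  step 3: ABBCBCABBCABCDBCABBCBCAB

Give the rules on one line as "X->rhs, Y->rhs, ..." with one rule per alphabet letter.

A->DC, B->CD, C->BC, D->AB

  step 0 ⇒ step 1: DCD ⇒ AB·BC·AB
    C ↦ BC
    D ↦ AB
    A ↦ DC  (constrained at step 1)
    B ↦ CD  (constrained at step 1)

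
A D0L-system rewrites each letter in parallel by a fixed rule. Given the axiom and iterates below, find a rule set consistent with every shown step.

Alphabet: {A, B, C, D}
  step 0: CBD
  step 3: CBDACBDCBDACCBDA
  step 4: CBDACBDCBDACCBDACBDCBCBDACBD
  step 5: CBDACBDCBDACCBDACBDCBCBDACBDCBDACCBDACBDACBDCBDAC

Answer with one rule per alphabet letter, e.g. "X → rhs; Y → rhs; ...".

A->BD, B->DA, C->CB, D->C

  step 4 ⇒ step 5: CBDACBDCBDACCBDACBDCBCBDACBD ⇒ CB·DA·C·BD·CB·DA·C·CB·DA·C·BD·CB·CB·DA·C·BD·CB·DA·C·CB·DA·CB·DA·C·BD·CB·DA·C
    A ↦ BD
    B ↦ DA
    C ↦ CB
    D ↦ C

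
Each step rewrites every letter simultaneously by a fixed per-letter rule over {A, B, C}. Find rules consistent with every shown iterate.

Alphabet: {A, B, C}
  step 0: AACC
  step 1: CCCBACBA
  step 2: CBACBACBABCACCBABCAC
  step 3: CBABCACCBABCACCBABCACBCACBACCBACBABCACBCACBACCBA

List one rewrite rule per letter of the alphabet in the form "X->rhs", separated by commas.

  step 2 ⇒ step 3: CBACBACBABCACCBABCAC ⇒ CBA·BCA·C·CBA·BCA·C·CBA·BCA·C·BCA·CBA·C·CBA·CBA·BCA·C·BCA·CBA·C·CBA
    A ↦ C
    B ↦ BCA
    C ↦ CBA

A->C, B->BCA, C->CBA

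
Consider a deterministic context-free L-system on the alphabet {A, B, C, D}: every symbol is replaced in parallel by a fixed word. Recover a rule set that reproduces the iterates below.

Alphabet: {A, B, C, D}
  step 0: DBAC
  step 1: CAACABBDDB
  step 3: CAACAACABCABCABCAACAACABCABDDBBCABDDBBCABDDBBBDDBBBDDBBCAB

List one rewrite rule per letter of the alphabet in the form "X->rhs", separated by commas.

A->B, B->CAB, C->DDB, D->CAA

  step 0 ⇒ step 1: DBAC ⇒ CAA·CAB·B·DDB
    A ↦ B
    B ↦ CAB
    C ↦ DDB
    D ↦ CAA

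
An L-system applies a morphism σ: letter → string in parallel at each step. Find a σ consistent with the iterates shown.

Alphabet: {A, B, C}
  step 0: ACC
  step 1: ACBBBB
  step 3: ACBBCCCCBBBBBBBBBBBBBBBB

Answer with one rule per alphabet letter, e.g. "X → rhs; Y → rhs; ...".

  step 0 ⇒ step 1: ACC ⇒ AC·BB·BB
    A ↦ AC
    C ↦ BB
    B ↦ CC  (constrained at step 1)

A->AC, B->CC, C->BB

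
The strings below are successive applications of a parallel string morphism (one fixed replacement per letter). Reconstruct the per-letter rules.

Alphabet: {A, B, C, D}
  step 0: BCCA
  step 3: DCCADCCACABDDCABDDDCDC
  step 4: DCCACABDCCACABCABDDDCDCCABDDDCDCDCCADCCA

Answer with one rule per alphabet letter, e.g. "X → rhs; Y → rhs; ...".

A->B, B->DD, C->CA, D->DC

  step 3 ⇒ step 4: DCCADCCACABDDCABDDDCDC ⇒ DC·CA·CA·B·DC·CA·CA·B·CA·B·DD·DC·DC·CA·B·DD·DC·DC·DC·CA·DC·CA
    A ↦ B
    B ↦ DD
    C ↦ CA
    D ↦ DC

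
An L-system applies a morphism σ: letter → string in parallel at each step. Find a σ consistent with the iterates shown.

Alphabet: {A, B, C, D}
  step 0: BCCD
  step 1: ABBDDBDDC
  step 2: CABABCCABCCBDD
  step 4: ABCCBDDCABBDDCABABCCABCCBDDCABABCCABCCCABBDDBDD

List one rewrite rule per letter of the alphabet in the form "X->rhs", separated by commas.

  step 1 ⇒ step 2: ABBDDBDDC ⇒ C·AB·AB·C·C·AB·C·C·BDD
    A ↦ C
    B ↦ AB
    C ↦ BDD
    D ↦ C

A->C, B->AB, C->BDD, D->C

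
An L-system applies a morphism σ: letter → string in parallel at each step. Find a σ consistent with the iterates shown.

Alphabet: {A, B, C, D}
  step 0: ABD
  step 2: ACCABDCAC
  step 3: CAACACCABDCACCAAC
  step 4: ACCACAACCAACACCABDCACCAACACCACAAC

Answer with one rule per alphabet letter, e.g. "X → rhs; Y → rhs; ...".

A->CA, B->BD, C->AC, D->C

  step 3 ⇒ step 4: CAACACCABDCACCAAC ⇒ AC·CA·CA·AC·CA·AC·AC·CA·BD·C·AC·CA·AC·AC·CA·CA·AC
    A ↦ CA
    B ↦ BD
    C ↦ AC
    D ↦ C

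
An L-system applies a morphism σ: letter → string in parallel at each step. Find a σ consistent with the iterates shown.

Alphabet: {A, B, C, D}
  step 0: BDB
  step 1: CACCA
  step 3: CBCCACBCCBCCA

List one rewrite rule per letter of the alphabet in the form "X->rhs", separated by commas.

  step 0 ⇒ step 1: BDB ⇒ CA·C·CA
    B ↦ CA
    D ↦ C
    A ↦ B  (constrained at step 1)
    C ↦ DAD  (constrained at step 1)

A->B, B->CA, C->DAD, D->C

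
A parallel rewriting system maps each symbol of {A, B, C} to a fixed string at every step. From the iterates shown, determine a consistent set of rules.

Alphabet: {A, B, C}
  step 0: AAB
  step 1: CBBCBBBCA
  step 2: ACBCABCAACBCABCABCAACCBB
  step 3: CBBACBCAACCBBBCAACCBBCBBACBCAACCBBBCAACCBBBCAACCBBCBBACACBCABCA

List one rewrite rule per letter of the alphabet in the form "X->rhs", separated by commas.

A->CBB, B->BCA, C->AC

  step 2 ⇒ step 3: ACBCABCAACBCABCABCAACCBB ⇒ CBB·AC·BCA·AC·CBB·BCA·AC·CBB·CBB·AC·BCA·AC·CBB·BCA·AC·CBB·BCA·AC·CBB·CBB·AC·AC·BCA·BCA
    A ↦ CBB
    B ↦ BCA
    C ↦ AC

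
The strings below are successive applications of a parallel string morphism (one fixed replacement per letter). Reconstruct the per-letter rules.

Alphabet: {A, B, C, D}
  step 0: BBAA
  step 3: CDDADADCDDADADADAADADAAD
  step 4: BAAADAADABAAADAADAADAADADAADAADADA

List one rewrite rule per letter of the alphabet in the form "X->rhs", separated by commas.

  step 3 ⇒ step 4: CDDADADCDDADADADAADADAAD ⇒ B·A·A·AD·A·AD·A·B·A·A·AD·A·AD·A·AD·A·AD·AD·A·AD·A·AD·AD·A
    A ↦ AD
    C ↦ B
    D ↦ A
    B ↦ CDD  (constrained at step 0)

A->AD, B->CDD, C->B, D->A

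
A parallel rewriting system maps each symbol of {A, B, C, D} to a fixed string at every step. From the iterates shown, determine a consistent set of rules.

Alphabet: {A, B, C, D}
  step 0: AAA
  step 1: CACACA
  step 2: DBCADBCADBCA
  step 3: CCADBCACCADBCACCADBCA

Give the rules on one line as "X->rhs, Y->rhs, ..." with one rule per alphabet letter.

A->CA, B->CA, C->DB, D->C

  step 2 ⇒ step 3: DBCADBCADBCA ⇒ C·CA·DB·CA·C·CA·DB·CA·C·CA·DB·CA
    A ↦ CA
    B ↦ CA
    C ↦ DB
    D ↦ C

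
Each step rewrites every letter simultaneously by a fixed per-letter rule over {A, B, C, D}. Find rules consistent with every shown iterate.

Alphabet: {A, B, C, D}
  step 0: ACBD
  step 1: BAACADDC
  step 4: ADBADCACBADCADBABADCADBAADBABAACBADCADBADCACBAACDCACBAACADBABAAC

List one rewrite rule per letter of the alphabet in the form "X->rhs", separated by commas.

A->BA, B->AD, C->AC, D->DC

  step 0 ⇒ step 1: ACBD ⇒ BA·AC·AD·DC
    A ↦ BA
    B ↦ AD
    C ↦ AC
    D ↦ DC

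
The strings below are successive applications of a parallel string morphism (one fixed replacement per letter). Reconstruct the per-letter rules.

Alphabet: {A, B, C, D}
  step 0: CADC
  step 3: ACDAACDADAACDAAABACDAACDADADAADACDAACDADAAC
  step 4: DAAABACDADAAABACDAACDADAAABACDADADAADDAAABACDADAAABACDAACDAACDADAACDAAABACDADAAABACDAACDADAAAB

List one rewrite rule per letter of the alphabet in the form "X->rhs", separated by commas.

A->DA, B->AD, C->AAB, D->AC

  step 3 ⇒ step 4: ACDAACDADAACDAAABACDAACDADADAADACDAACDADAAC ⇒ DA·AAB·AC·DA·DA·AAB·AC·DA·AC·DA·DA·AAB·AC·DA·DA·DA·AD·DA·AAB·AC·DA·DA·AAB·AC·DA·AC·DA·AC·DA·DA·AC·DA·AAB·AC·DA·DA·AAB·AC·DA·AC·DA·DA·AAB
    A ↦ DA
    B ↦ AD
    C ↦ AAB
    D ↦ AC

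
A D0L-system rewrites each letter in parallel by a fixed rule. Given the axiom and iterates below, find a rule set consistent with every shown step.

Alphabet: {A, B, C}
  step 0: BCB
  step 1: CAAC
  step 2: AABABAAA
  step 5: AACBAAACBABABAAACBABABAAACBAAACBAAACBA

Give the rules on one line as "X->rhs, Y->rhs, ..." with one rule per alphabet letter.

  step 1 ⇒ step 2: CAAC ⇒ AA·BA·BA·AA
    A ↦ BA
    C ↦ AA
  step 0 ⇒ step 1: BCB ⇒ C·AA·C
    B ↦ C

A->BA, B->C, C->AA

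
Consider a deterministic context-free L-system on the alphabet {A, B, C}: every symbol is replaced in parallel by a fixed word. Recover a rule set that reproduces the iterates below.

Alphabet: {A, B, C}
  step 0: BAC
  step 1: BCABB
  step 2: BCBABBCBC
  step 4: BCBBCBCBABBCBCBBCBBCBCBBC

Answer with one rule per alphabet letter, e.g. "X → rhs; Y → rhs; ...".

  step 1 ⇒ step 2: BCABB ⇒ BC·B·AB·BC·BC
    A ↦ AB
    B ↦ BC
    C ↦ B

A->AB, B->BC, C->B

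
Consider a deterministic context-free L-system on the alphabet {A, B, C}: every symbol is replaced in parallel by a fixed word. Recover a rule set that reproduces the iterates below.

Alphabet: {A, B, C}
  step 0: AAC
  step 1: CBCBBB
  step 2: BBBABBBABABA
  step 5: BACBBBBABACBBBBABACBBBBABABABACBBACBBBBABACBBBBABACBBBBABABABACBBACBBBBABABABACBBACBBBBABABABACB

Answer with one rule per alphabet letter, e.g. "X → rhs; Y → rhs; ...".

  step 1 ⇒ step 2: CBCBBB ⇒ BB·BA·BB·BA·BA·BA
    B ↦ BA
    C ↦ BB
  step 0 ⇒ step 1: AAC ⇒ CB·CB·BB
    A ↦ CB

A->CB, B->BA, C->BB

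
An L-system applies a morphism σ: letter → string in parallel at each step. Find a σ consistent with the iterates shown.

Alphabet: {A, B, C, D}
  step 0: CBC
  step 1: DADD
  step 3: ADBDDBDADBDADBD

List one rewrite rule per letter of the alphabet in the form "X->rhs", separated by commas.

  step 0 ⇒ step 1: CBC ⇒ D·AD·D
    B ↦ AD
    C ↦ D
    A ↦ CD  (constrained at step 1)
    D ↦ BD  (constrained at step 1)

A->CD, B->AD, C->D, D->BD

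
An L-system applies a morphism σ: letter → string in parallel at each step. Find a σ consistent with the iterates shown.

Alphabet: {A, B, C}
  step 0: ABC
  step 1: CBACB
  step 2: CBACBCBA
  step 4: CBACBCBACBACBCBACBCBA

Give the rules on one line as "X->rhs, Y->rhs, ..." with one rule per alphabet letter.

A->CB, B->A, C->CB

  step 1 ⇒ step 2: CBACB ⇒ CB·A·CB·CB·A
    A ↦ CB
    B ↦ A
    C ↦ CB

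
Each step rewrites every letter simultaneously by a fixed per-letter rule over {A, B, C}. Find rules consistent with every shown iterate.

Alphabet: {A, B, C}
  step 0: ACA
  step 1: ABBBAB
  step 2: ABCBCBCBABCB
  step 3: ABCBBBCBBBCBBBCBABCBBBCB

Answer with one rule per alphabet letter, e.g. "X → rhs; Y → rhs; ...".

A->AB, B->CB, C->BB

  step 2 ⇒ step 3: ABCBCBCBABCB ⇒ AB·CB·BB·CB·BB·CB·BB·CB·AB·CB·BB·CB
    A ↦ AB
    B ↦ CB
    C ↦ BB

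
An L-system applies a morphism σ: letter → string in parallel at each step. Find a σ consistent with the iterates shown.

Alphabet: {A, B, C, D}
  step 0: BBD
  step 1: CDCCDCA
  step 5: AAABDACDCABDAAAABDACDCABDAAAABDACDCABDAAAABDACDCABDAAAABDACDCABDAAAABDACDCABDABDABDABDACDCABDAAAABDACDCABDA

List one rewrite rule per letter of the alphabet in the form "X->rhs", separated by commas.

  step 0 ⇒ step 1: BBD ⇒ CDC·CDC·A
    B ↦ CDC
    D ↦ A
    A ↦ BDA  (constrained at step 1)
    C ↦ A  (constrained at step 1)

A->BDA, B->CDC, C->A, D->A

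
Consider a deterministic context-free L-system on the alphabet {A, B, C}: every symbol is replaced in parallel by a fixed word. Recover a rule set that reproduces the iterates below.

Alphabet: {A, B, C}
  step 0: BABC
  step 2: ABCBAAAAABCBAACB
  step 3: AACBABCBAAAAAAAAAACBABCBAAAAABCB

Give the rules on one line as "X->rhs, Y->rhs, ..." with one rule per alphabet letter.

  step 2 ⇒ step 3: ABCBAAAAABCBAACB ⇒ AA·CB·AB·CB·AA·AA·AA·AA·AA·CB·AB·CB·AA·AA·AB·CB
    A ↦ AA
    B ↦ CB
    C ↦ AB

A->AA, B->CB, C->AB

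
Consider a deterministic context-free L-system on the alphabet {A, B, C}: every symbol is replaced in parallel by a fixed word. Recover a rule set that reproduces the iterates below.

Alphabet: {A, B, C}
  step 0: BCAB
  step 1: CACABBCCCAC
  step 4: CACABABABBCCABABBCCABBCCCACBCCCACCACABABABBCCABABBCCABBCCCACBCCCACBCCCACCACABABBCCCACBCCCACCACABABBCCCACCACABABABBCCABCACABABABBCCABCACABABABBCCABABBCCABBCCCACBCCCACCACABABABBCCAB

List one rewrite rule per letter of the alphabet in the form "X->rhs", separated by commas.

A->BCC, B->CAC, C->AB

  step 0 ⇒ step 1: BCAB ⇒ CAC·AB·BCC·CAC
    A ↦ BCC
    B ↦ CAC
    C ↦ AB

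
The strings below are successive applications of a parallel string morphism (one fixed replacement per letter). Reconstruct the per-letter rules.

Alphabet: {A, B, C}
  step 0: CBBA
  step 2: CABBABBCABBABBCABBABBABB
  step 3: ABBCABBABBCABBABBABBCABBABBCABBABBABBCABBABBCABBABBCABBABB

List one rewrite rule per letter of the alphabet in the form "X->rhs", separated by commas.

  step 2 ⇒ step 3: CABBABBCABBABBCABBABBABB ⇒ ABB·C·ABB·ABB·C·ABB·ABB·ABB·C·ABB·ABB·C·ABB·ABB·ABB·C·ABB·ABB·C·ABB·ABB·C·ABB·ABB
    A ↦ C
    B ↦ ABB
    C ↦ ABB

A->C, B->ABB, C->ABB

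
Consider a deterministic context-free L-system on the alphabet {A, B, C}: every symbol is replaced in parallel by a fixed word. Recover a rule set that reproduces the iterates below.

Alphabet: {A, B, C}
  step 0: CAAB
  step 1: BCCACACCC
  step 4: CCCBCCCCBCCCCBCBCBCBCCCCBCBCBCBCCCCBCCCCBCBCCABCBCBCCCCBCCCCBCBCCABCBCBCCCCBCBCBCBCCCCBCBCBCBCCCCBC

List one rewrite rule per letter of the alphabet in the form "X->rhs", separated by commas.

A->CA, B->CCC, C->BC

  step 0 ⇒ step 1: CAAB ⇒ BC·CA·CA·CCC
    A ↦ CA
    B ↦ CCC
    C ↦ BC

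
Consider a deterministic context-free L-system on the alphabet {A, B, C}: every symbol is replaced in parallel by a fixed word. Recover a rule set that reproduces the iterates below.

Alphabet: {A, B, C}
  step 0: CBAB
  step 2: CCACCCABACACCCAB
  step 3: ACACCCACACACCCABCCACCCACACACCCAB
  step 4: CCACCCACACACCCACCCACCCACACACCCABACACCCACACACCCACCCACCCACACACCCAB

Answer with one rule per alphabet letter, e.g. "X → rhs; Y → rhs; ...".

  step 3 ⇒ step 4: ACACCCACACACCCABCCACCCACACACCCAB ⇒ CC·AC·CC·AC·AC·AC·CC·AC·CC·AC·CC·AC·AC·AC·CC·AB·AC·AC·CC·AC·AC·AC·CC·AC·CC·AC·CC·AC·AC·AC·CC·AB
    A ↦ CC
    B ↦ AB
    C ↦ AC

A->CC, B->AB, C->AC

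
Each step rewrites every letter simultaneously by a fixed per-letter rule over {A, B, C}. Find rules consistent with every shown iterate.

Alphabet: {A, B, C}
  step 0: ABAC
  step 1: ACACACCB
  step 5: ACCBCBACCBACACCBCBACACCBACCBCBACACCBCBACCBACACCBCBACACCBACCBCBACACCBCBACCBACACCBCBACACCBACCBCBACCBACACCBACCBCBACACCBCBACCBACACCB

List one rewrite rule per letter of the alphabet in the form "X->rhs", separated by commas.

  step 0 ⇒ step 1: ABAC ⇒ AC·AC·AC·CB
    A ↦ AC
    B ↦ AC
    C ↦ CB

A->AC, B->AC, C->CB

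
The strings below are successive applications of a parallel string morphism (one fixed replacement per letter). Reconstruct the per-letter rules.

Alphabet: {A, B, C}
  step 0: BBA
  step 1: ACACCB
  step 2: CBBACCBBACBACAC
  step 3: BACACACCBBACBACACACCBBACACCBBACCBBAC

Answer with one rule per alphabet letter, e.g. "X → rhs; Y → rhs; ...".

  step 2 ⇒ step 3: CBBACCBBACBACAC ⇒ BAC·AC·AC·CB·BAC·BAC·AC·AC·CB·BAC·AC·CB·BAC·CB·BAC
    A ↦ CB
    B ↦ AC
    C ↦ BAC

A->CB, B->AC, C->BAC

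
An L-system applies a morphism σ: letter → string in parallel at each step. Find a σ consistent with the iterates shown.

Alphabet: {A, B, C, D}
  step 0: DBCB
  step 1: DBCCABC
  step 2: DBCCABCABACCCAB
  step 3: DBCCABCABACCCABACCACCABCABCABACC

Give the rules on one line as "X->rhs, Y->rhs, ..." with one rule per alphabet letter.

  step 2 ⇒ step 3: DBCCABCABACCCAB ⇒ DB·C·CAB·CAB·AC·C·CAB·AC·C·AC·CAB·CAB·CAB·AC·C
    A ↦ AC
    B ↦ C
    C ↦ CAB
    D ↦ DB

A->AC, B->C, C->CAB, D->DB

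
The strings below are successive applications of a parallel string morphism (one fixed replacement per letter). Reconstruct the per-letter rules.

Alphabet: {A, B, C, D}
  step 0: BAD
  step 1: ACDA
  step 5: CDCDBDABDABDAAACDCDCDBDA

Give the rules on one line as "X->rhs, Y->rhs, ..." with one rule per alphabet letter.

A->CD, B->A, C->BD, D->A

  step 0 ⇒ step 1: BAD ⇒ A·CD·A
    A ↦ CD
    B ↦ A
    D ↦ A
    C ↦ BD  (constrained at step 1)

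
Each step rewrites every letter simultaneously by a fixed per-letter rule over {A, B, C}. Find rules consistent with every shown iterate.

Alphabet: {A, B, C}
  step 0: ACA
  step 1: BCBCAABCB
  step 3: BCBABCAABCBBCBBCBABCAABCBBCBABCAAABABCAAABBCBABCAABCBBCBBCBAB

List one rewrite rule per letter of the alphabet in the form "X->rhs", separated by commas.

  step 0 ⇒ step 1: ACA ⇒ BCB·CAA·BCB
    A ↦ BCB
    C ↦ CAA
    B ↦ AB  (constrained at step 1)

A->BCB, B->AB, C->CAA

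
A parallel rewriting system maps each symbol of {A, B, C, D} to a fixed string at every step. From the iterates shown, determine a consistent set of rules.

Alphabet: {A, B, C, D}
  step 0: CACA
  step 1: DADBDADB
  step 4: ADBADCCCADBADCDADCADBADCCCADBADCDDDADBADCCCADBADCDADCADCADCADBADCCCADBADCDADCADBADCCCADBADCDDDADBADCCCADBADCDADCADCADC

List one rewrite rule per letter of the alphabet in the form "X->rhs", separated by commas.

A->ADB, B->CC, C->D, D->ADC

  step 0 ⇒ step 1: CACA ⇒ D·ADB·D·ADB
    A ↦ ADB
    C ↦ D
    B ↦ CC  (constrained at step 1)
    D ↦ ADC  (constrained at step 1)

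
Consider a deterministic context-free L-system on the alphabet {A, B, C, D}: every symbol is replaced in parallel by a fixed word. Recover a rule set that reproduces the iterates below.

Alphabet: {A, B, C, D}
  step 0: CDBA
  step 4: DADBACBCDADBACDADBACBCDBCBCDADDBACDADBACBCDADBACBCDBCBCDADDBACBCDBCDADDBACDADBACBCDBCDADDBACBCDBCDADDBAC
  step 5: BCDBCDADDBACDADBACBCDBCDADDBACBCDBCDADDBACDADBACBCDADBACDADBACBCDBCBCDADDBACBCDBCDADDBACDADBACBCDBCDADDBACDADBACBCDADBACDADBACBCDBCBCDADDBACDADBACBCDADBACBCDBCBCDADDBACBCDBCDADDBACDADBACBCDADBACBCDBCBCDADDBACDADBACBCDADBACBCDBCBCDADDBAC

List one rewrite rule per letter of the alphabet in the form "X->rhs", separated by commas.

A->D, B->DAD, C->BAC, D->BC

  step 4 ⇒ step 5: DADBACBCDADBACDADBACBCDBCBCDADDBACDADBACBCDADBACBCDBCBCDADDBACBCDBCDADDBACDADBACBCDBCDADDBACBCDBCDADDBAC ⇒ BC·D·BC·DAD·D·BAC·DAD·BAC·BC·D·BC·DAD·D·BAC·BC·D·BC·DAD·D·BAC·DAD·BAC·BC·DAD·BAC·DAD·BAC·BC·D·BC·BC·DAD·D·BAC·BC·D·BC·DAD·D·BAC·DAD·BAC·BC·D·BC·DAD·D·BAC·DAD·BAC·BC·DAD·BAC·DAD·BAC·BC·D·BC·BC·DAD·D·BAC·DAD·BAC·BC·DAD·BAC·BC·D·BC·BC·DAD·D·BAC·BC·D·BC·DAD·D·BAC·DAD·BAC·BC·DAD·BAC·BC·D·BC·BC·DAD·D·BAC·DAD·BAC·BC·DAD·BAC·BC·D·BC·BC·DAD·D·BAC
    A ↦ D
    B ↦ DAD
    C ↦ BAC
    D ↦ BC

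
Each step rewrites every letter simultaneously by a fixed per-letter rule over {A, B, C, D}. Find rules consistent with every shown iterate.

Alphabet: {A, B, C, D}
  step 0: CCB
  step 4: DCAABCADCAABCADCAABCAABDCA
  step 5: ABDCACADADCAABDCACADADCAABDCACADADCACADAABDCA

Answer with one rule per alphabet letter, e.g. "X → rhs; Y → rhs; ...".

A->CA, B->DA, C->D, D->AB

  step 4 ⇒ step 5: DCAABCADCAABCADCAABCAABDCA ⇒ AB·D·CA·CA·DA·D·CA·AB·D·CA·CA·DA·D·CA·AB·D·CA·CA·DA·D·CA·CA·DA·AB·D·CA
    A ↦ CA
    B ↦ DA
    C ↦ D
    D ↦ AB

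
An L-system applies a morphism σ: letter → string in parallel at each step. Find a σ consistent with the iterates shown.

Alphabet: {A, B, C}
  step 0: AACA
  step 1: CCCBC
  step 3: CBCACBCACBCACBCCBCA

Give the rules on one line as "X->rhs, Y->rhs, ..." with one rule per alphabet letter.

  step 0 ⇒ step 1: AACA ⇒ C·C·CB·C
    A ↦ C
    C ↦ CB
    B ↦ CA  (constrained at step 1)

A->C, B->CA, C->CB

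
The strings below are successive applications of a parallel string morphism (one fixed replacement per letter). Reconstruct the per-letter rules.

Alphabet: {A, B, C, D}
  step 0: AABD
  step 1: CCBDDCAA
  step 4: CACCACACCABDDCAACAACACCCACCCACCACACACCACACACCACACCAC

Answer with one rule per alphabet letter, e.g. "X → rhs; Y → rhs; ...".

  step 0 ⇒ step 1: AABD ⇒ C·C·BDD·CAA
    A ↦ C
    B ↦ BDD
    D ↦ CAA
    C ↦ CA  (constrained at step 1)

A->C, B->BDD, C->CA, D->CAA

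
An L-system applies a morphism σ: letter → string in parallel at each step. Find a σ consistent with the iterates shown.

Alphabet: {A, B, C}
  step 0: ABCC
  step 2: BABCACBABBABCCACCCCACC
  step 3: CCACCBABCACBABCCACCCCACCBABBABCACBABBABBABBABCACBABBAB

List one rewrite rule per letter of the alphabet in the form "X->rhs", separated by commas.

A->CAC, B->C, C->BAB

  step 2 ⇒ step 3: BABCACBABBABCCACCCCACC ⇒ C·CAC·C·BAB·CAC·BAB·C·CAC·C·C·CAC·C·BAB·BAB·CAC·BAB·BAB·BAB·BAB·CAC·BAB·BAB
    A ↦ CAC
    B ↦ C
    C ↦ BAB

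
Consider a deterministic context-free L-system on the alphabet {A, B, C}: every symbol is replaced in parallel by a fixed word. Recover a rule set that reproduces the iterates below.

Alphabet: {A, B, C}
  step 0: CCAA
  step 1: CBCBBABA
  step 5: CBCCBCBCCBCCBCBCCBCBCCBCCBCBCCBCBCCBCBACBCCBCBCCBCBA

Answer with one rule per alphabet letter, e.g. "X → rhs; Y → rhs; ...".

A->BA, B->C, C->CB

  step 0 ⇒ step 1: CCAA ⇒ CB·CB·BA·BA
    A ↦ BA
    C ↦ CB
    B ↦ C  (constrained at step 1)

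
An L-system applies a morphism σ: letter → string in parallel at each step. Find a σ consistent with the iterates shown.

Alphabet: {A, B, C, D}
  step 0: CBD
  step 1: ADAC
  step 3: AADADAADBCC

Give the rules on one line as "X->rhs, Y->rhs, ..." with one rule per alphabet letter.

  step 0 ⇒ step 1: CBD ⇒ AD·A·C
    B ↦ A
    C ↦ AD
    D ↦ C
    A ↦ BC  (constrained at step 1)

A->BC, B->A, C->AD, D->C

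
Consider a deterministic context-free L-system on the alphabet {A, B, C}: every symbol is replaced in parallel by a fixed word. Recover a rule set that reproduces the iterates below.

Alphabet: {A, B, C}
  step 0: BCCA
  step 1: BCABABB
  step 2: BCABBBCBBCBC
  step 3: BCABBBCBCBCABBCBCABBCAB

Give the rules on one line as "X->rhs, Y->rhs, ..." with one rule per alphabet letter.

  step 2 ⇒ step 3: BCABBBCBBCBC ⇒ BC·AB·B·BC·BC·BC·AB·BC·BC·AB·BC·AB
    A ↦ B
    B ↦ BC
    C ↦ AB

A->B, B->BC, C->AB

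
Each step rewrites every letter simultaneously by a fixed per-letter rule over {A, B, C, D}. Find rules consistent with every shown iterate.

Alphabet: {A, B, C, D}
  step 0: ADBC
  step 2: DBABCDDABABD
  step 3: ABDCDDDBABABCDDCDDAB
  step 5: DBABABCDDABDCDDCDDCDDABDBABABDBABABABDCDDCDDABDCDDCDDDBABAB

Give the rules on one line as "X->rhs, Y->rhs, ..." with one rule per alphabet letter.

A->CD, B->D, C->DB, D->AB

  step 2 ⇒ step 3: DBABCDDABABD ⇒ AB·D·CD·D·DB·AB·AB·CD·D·CD·D·AB
    A ↦ CD
    B ↦ D
    C ↦ DB
    D ↦ AB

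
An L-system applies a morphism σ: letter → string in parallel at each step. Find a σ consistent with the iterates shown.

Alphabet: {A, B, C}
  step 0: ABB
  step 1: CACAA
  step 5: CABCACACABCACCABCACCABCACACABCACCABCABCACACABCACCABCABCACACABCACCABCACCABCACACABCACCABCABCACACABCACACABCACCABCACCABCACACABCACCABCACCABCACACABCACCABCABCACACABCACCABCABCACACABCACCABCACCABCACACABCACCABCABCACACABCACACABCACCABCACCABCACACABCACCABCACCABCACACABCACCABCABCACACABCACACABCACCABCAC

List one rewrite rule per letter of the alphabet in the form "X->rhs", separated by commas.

  step 0 ⇒ step 1: ABB ⇒ CAC·A·A
    A ↦ CAC
    B ↦ A
    C ↦ CAB  (constrained at step 1)

A->CAC, B->A, C->CAB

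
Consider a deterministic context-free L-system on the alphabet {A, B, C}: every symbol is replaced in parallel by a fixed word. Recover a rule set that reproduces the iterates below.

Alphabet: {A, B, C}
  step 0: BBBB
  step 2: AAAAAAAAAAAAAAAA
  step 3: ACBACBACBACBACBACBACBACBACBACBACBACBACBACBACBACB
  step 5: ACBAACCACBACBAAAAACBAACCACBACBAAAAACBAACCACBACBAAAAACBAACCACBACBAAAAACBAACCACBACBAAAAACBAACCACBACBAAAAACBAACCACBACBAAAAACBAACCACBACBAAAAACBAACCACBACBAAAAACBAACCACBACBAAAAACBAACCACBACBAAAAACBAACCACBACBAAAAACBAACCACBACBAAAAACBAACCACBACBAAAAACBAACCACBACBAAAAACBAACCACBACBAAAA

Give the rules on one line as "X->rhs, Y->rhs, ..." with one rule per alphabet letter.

  step 2 ⇒ step 3: AAAAAAAAAAAAAAAA ⇒ ACB·ACB·ACB·ACB·ACB·ACB·ACB·ACB·ACB·ACB·ACB·ACB·ACB·ACB·ACB·ACB
    A ↦ ACB
    B ↦ CC  (constrained at step 0)
    C ↦ AA  (constrained at step 3)

A->ACB, B->CC, C->AA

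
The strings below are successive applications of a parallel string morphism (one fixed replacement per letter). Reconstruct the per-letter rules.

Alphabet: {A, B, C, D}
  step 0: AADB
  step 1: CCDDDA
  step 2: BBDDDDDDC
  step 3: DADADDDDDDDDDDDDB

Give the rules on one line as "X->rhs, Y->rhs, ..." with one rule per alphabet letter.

A->C, B->DA, C->B, D->DD

  step 2 ⇒ step 3: BBDDDDDDC ⇒ DA·DA·DD·DD·DD·DD·DD·DD·B
    B ↦ DA
    C ↦ B
    D ↦ DD
  step 0 ⇒ step 1: AADB ⇒ C·C·DD·DA
    A ↦ C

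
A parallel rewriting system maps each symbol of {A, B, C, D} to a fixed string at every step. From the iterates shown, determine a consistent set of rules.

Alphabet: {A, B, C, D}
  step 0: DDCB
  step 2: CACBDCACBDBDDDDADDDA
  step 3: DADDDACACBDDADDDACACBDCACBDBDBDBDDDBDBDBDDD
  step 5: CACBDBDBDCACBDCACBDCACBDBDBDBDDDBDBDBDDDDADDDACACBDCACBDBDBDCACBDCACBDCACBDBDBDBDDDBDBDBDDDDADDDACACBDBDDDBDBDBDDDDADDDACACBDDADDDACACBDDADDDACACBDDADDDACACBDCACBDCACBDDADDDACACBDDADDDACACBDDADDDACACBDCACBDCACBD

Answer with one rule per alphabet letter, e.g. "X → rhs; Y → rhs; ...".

  step 2 ⇒ step 3: CACBDCACBDBDDDDADDDA ⇒ DA·DD·DA·CAC·BD·DA·DD·DA·CAC·BD·CAC·BD·BD·BD·BD·DD·BD·BD·BD·DD
    A ↦ DD
    B ↦ CAC
    C ↦ DA
    D ↦ BD

A->DD, B->CAC, C->DA, D->BD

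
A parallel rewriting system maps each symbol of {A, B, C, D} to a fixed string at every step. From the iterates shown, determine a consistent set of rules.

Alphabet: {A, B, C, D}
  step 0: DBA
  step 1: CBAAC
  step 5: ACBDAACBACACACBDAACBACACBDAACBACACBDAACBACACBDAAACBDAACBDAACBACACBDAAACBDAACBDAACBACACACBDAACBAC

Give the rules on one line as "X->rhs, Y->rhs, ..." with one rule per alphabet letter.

A->AC, B->A, C->BDA, D->CB

  step 0 ⇒ step 1: DBA ⇒ CB·A·AC
    A ↦ AC
    B ↦ A
    D ↦ CB
    C ↦ BDA  (constrained at step 1)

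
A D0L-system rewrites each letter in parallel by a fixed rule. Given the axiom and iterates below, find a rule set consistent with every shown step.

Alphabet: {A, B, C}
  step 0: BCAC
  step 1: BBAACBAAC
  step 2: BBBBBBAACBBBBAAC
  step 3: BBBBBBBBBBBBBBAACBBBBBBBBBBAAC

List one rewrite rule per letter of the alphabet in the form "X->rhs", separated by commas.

A->B, B->BB, C->AAC

  step 2 ⇒ step 3: BBBBBBAACBBBBAAC ⇒ BB·BB·BB·BB·BB·BB·B·B·AAC·BB·BB·BB·BB·B·B·AAC
    A ↦ B
    B ↦ BB
    C ↦ AAC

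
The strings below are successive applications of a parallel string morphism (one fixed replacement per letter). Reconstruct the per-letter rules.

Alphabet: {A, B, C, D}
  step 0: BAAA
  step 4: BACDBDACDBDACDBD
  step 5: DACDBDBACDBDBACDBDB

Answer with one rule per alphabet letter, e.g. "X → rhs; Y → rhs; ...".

  step 4 ⇒ step 5: BACDBDACDBDACDBD ⇒ D·AC·D·B·D·B·AC·D·B·D·B·AC·D·B·D·B
    A ↦ AC
    B ↦ D
    C ↦ D
    D ↦ B

A->AC, B->D, C->D, D->B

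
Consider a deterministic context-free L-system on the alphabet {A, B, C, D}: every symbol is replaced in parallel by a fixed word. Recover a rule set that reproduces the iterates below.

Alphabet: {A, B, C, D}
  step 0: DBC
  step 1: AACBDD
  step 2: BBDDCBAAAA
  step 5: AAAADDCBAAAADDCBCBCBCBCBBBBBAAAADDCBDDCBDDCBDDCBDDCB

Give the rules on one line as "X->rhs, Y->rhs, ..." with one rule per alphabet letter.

  step 1 ⇒ step 2: AACBDD ⇒ B·B·DD·CB·AA·AA
    A ↦ B
    B ↦ CB
    C ↦ DD
    D ↦ AA

A->B, B->CB, C->DD, D->AA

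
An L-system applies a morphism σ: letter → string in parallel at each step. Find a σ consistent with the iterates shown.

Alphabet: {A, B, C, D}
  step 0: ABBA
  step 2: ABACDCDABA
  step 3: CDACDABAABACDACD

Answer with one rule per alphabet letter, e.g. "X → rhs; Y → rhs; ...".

A->CD, B->A, C->A, D->BA

  step 2 ⇒ step 3: ABACDCDABA ⇒ CD·A·CD·A·BA·A·BA·CD·A·CD
    A ↦ CD
    B ↦ A
    C ↦ A
    D ↦ BA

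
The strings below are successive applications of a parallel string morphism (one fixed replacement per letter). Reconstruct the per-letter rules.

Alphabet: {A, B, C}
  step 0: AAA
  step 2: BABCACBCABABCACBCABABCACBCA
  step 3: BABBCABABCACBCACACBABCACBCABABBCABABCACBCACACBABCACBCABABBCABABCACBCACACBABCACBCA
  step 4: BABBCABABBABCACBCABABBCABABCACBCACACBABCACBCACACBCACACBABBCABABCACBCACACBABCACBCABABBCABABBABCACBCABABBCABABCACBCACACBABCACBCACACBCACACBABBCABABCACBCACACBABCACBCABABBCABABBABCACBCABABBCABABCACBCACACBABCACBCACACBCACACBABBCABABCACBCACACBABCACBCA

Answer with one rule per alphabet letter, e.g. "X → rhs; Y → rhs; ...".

A->BCA, B->BAB, C->CAC

  step 3 ⇒ step 4: BABBCABABCACBCACACBABCACBCABABBCABABCACBCACACBABCACBCABABBCABABCACBCACACBABCACBCA ⇒ BAB·BCA·BAB·BAB·CAC·BCA·BAB·BCA·BAB·CAC·BCA·CAC·BAB·CAC·BCA·CAC·BCA·CAC·BAB·BCA·BAB·CAC·BCA·CAC·BAB·CAC·BCA·BAB·BCA·BAB·BAB·CAC·BCA·BAB·BCA·BAB·CAC·BCA·CAC·BAB·CAC·BCA·CAC·BCA·CAC·BAB·BCA·BAB·CAC·BCA·CAC·BAB·CAC·BCA·BAB·BCA·BAB·BAB·CAC·BCA·BAB·BCA·BAB·CAC·BCA·CAC·BAB·CAC·BCA·CAC·BCA·CAC·BAB·BCA·BAB·CAC·BCA·CAC·BAB·CAC·BCA
    A ↦ BCA
    B ↦ BAB
    C ↦ CAC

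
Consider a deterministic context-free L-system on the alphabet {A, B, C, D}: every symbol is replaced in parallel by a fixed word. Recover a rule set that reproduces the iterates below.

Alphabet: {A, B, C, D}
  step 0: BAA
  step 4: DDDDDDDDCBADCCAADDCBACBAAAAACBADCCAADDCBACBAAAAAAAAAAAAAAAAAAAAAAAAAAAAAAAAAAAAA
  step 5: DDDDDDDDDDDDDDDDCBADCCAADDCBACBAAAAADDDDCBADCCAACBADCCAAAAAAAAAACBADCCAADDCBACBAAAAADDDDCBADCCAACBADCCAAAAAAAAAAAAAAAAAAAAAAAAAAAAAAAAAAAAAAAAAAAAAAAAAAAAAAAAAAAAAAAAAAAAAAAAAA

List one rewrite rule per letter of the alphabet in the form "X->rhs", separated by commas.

  step 4 ⇒ step 5: DDDDDDDDCBADCCAADDCBACBAAAAACBADCCAADDCBACBAAAAAAAAAAAAAAAAAAAAAAAAAAAAAAAAAAAAA ⇒ DD·DD·DD·DD·DD·DD·DD·DD·CBA·DCC·AA·DD·CBA·CBA·AA·AA·DD·DD·CBA·DCC·AA·CBA·DCC·AA·AA·AA·AA·AA·CBA·DCC·AA·DD·CBA·CBA·AA·AA·DD·DD·CBA·DCC·AA·CBA·DCC·AA·AA·AA·AA·AA·AA·AA·AA·AA·AA·AA·AA·AA·AA·AA·AA·AA·AA·AA·AA·AA·AA·AA·AA·AA·AA·AA·AA·AA·AA·AA·AA·AA·AA·AA·AA·AA
    A ↦ AA
    B ↦ DCC
    C ↦ CBA
    D ↦ DD

A->AA, B->DCC, C->CBA, D->DD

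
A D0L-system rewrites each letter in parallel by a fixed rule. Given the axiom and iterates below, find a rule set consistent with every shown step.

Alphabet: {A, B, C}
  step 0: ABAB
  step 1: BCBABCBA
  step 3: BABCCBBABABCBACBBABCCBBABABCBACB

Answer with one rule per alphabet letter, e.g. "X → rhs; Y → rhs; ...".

A->BC, B->BA, C->CB

  step 0 ⇒ step 1: ABAB ⇒ BC·BA·BC·BA
    A ↦ BC
    B ↦ BA
    C ↦ CB  (constrained at step 1)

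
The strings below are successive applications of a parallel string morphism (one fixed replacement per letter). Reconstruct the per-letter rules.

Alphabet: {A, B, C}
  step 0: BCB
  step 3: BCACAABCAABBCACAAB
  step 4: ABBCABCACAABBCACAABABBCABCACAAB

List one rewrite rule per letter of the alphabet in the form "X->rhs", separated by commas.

  step 3 ⇒ step 4: BCACAABCAABBCACAAB ⇒ AB·B·CA·B·CA·CA·AB·B·CA·CA·AB·AB·B·CA·B·CA·CA·AB
    A ↦ CA
    B ↦ AB
    C ↦ B

A->CA, B->AB, C->B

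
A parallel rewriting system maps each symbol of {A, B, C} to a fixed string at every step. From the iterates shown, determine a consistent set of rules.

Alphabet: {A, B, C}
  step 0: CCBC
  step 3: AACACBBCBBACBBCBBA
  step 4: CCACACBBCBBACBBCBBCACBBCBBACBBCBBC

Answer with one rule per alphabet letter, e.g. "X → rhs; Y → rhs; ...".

A->C, B->CBB, C->A

  step 3 ⇒ step 4: AACACBBCBBACBBCBBA ⇒ C·C·A·C·A·CBB·CBB·A·CBB·CBB·C·A·CBB·CBB·A·CBB·CBB·C
    A ↦ C
    B ↦ CBB
    C ↦ A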